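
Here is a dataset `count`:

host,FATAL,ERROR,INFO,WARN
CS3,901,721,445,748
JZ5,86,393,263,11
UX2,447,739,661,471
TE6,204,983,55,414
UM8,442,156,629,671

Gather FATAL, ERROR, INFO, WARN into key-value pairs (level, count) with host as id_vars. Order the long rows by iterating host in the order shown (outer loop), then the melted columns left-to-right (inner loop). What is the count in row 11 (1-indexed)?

661

20 rows total (5 × 4). Row 11: index ⌊(11-1)/4⌋ = 2 into host → UX2; (11-1) mod 4 = 2 into the melted columns → INFO.
So row 11 is (UX2, INFO, 661); count = 661.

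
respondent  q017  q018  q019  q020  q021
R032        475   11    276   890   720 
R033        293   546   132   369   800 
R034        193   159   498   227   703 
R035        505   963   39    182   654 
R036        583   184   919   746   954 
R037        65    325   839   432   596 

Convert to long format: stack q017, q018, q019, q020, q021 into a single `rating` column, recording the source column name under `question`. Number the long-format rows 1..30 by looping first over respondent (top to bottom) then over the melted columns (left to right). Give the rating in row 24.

746

30 rows total (6 × 5). Row 24: index ⌊(24-1)/5⌋ = 4 into respondent → R036; (24-1) mod 5 = 3 into the melted columns → q020.
So row 24 is (R036, q020, 746); rating = 746.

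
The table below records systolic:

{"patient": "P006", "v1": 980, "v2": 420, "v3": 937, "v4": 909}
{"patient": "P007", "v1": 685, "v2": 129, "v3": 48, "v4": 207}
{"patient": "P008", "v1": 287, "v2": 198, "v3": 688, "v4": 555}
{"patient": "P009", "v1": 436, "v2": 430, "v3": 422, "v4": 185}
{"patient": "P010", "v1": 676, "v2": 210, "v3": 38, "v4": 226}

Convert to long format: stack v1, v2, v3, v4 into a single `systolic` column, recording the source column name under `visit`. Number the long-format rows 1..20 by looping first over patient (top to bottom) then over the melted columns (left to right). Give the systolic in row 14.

430

20 rows total (5 × 4). Row 14: index ⌊(14-1)/4⌋ = 3 into patient → P009; (14-1) mod 4 = 1 into the melted columns → v2.
So row 14 is (P009, v2, 430); systolic = 430.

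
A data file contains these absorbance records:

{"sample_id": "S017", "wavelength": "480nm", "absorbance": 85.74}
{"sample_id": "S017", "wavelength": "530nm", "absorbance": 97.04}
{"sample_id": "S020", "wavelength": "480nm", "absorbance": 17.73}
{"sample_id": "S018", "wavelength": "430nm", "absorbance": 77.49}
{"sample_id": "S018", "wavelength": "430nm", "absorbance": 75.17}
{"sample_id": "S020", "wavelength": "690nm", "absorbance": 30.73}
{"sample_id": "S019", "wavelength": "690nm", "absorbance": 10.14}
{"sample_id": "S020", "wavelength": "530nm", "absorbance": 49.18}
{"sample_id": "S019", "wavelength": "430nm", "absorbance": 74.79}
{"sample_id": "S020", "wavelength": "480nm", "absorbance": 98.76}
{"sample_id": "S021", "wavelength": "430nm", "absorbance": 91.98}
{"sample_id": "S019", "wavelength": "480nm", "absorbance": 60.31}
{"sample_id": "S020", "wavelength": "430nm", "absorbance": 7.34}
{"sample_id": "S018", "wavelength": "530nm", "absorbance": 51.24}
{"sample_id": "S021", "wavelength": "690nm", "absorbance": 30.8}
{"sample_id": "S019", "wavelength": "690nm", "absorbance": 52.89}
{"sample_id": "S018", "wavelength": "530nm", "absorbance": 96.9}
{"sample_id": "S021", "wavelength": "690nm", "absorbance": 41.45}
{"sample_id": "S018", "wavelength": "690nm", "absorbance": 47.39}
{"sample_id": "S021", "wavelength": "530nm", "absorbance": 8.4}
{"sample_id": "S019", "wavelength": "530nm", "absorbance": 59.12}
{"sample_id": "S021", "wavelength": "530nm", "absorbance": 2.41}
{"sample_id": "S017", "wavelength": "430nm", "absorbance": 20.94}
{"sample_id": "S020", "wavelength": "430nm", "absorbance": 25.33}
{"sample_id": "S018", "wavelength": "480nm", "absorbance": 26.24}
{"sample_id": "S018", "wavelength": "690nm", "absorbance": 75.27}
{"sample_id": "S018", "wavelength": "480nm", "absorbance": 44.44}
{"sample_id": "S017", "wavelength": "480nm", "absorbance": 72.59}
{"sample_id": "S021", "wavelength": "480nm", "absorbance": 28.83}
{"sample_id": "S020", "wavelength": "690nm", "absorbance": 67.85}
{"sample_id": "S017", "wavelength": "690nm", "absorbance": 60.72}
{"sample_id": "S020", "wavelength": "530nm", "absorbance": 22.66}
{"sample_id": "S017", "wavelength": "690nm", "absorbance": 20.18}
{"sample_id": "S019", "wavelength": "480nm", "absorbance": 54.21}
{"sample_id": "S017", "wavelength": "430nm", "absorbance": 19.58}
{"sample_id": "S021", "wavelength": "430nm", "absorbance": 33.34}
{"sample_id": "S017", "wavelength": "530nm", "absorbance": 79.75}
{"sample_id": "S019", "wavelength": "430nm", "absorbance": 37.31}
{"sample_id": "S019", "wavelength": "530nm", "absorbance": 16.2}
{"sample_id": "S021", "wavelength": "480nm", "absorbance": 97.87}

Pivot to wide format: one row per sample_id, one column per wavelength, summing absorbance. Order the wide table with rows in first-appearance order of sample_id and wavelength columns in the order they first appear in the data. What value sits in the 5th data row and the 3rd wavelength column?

With rows in first-appearance order of sample_id, row 5 is sample_id=S021. wavelength columns in first-appearance order: 480nm, 530nm, 430nm, 690nm; column 3 is 430nm.
Long rows with sample_id=S021, wavelength=430nm: 91.98 + 33.34 = 125.32.

125.32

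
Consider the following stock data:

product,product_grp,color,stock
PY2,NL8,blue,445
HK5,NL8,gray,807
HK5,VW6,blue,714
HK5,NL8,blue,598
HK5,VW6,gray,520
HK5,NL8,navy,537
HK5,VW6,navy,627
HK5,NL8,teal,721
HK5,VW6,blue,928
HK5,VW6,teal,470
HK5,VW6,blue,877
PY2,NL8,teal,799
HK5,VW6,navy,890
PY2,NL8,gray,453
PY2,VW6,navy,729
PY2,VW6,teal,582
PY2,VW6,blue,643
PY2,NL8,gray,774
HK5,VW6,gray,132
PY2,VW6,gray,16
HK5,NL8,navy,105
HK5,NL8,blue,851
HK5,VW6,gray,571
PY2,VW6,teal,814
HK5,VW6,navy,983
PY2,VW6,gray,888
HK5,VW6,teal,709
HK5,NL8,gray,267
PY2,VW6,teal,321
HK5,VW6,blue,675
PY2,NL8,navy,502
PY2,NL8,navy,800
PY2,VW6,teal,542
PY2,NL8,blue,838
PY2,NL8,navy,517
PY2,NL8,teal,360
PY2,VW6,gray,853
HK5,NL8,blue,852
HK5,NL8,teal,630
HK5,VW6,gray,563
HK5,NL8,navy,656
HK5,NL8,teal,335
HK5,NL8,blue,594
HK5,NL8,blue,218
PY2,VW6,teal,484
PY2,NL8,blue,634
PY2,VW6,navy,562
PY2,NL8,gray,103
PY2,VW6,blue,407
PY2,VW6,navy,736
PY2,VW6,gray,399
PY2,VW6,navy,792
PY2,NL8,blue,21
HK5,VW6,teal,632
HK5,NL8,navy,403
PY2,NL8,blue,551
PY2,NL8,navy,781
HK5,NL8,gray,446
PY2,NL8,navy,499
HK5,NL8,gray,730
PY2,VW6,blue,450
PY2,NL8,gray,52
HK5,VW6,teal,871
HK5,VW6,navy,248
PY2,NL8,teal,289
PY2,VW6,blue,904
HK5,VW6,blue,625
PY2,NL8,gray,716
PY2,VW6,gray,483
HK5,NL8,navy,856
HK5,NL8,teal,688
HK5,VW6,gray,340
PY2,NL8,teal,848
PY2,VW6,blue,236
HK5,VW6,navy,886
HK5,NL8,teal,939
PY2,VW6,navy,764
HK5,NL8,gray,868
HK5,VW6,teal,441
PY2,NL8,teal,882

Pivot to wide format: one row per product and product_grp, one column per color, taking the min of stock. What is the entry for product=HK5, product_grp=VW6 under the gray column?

Rows with product=HK5, product_grp=VW6 and color=gray: stock values are 520, 132, 571, 563, 340.
min(520, 132, 571, 563, 340) = 132.

132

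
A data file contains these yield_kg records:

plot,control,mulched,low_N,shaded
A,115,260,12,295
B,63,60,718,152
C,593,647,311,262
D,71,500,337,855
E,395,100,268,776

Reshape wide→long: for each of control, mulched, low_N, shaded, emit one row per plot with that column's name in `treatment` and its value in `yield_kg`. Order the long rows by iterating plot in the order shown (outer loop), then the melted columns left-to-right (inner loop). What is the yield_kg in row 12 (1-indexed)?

20 rows total (5 × 4). Row 12: index ⌊(12-1)/4⌋ = 2 into plot → C; (12-1) mod 4 = 3 into the melted columns → shaded.
So row 12 is (C, shaded, 262); yield_kg = 262.

262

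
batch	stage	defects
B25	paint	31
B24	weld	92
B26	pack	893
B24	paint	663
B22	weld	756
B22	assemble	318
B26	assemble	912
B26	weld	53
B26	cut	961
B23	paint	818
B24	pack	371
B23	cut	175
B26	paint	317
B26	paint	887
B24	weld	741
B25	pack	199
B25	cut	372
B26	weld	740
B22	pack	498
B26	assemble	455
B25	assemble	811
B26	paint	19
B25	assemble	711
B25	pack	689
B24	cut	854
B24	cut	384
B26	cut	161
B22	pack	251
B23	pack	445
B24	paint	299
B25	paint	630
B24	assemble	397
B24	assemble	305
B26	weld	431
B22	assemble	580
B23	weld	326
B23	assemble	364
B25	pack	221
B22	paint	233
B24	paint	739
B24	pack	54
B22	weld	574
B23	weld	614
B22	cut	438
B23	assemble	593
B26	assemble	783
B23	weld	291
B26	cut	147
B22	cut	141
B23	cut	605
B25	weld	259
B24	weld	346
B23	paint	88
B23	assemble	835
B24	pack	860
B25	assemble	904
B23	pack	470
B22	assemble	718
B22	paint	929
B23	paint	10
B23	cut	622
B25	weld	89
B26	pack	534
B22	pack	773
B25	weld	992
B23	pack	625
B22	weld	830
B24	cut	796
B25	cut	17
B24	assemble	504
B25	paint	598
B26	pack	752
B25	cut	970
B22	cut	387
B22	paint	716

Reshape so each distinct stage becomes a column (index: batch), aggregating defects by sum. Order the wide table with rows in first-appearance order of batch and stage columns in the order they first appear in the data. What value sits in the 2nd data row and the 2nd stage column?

With rows in first-appearance order of batch, row 2 is batch=B24. stage columns in first-appearance order: paint, weld, pack, assemble, cut; column 2 is weld.
Long rows with batch=B24, stage=weld: 92 + 741 + 346 = 1179.

1179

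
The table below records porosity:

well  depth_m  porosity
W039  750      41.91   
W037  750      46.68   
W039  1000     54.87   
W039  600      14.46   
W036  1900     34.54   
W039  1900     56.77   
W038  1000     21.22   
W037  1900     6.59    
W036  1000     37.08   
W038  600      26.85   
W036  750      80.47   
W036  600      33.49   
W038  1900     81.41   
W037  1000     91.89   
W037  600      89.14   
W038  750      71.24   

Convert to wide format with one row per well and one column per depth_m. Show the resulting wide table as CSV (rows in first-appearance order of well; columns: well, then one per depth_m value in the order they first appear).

Columns: well plus the 4 distinct depth_m values (750, 1000, 600, 1900).
For example, row W039 column 750 takes porosity=41.91 from the long row (W039, 750).

well,750,1000,600,1900
W039,41.91,54.87,14.46,56.77
W037,46.68,91.89,89.14,6.59
W036,80.47,37.08,33.49,34.54
W038,71.24,21.22,26.85,81.41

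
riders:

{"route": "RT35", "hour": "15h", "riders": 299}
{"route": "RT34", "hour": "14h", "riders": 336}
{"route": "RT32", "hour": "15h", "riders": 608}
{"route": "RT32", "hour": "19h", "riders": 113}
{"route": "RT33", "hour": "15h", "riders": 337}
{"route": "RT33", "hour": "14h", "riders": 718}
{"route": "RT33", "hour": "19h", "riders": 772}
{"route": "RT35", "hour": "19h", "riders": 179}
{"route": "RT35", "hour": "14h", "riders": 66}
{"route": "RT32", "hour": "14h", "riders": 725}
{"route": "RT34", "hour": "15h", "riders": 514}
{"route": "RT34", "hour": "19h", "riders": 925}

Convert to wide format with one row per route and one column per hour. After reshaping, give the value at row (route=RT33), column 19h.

772

Wide layout: rows indexed by route, columns are the 3 distinct hour values (15h, 14h, 19h).
Cell (route=RT33, hour=19h) draws from the long row where route=RT33 and hour=19h, which has riders=772.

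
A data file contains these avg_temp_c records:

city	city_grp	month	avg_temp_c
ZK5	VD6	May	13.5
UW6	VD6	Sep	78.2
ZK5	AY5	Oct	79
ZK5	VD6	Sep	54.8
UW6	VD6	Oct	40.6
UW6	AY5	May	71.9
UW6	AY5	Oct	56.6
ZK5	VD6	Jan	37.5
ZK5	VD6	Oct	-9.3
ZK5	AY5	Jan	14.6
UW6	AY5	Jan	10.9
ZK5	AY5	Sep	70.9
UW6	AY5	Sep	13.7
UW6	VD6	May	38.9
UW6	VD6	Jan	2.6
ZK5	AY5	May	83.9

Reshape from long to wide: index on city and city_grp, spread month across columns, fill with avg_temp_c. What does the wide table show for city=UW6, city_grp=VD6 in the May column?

Wide layout: rows indexed by city and city_grp, columns are the 4 distinct month values (May, Sep, Oct, Jan).
Cell (city=UW6, city_grp=VD6, month=May) draws from the long row where city=UW6, city_grp=VD6 and month=May, which has avg_temp_c=38.9.

38.9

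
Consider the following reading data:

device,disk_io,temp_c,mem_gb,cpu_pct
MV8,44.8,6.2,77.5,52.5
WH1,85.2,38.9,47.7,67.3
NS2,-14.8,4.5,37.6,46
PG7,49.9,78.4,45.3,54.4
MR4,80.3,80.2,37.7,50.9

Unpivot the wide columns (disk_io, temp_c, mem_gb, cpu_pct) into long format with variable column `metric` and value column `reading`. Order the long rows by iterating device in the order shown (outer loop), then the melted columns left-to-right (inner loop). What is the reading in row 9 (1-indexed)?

20 rows total (5 × 4). Row 9: index ⌊(9-1)/4⌋ = 2 into device → NS2; (9-1) mod 4 = 0 into the melted columns → disk_io.
So row 9 is (NS2, disk_io, -14.8); reading = -14.8.

-14.8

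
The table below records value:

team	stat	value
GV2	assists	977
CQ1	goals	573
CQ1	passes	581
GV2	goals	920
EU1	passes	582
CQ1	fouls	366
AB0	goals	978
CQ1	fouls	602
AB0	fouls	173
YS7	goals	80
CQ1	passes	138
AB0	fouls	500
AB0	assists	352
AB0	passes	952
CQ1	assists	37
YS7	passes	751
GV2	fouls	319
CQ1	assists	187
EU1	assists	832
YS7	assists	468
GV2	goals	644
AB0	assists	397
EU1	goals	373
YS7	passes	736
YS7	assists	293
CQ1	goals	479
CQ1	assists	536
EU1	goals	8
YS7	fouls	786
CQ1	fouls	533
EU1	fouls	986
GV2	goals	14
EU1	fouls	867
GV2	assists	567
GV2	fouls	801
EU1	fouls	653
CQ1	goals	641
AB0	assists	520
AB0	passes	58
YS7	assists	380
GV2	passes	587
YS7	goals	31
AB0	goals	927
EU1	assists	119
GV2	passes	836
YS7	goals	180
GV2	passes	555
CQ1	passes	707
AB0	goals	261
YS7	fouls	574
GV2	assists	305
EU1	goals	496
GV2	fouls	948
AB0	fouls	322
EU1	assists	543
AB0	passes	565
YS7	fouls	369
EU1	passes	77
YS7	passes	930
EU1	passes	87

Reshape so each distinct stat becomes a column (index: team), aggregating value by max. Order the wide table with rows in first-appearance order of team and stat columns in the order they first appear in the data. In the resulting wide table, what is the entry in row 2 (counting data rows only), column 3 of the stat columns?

707

With rows in first-appearance order of team, row 2 is team=CQ1. stat columns in first-appearance order: assists, goals, passes, fouls; column 3 is passes.
Long rows with team=CQ1, stat=passes: max(581, 138, 707) = 707.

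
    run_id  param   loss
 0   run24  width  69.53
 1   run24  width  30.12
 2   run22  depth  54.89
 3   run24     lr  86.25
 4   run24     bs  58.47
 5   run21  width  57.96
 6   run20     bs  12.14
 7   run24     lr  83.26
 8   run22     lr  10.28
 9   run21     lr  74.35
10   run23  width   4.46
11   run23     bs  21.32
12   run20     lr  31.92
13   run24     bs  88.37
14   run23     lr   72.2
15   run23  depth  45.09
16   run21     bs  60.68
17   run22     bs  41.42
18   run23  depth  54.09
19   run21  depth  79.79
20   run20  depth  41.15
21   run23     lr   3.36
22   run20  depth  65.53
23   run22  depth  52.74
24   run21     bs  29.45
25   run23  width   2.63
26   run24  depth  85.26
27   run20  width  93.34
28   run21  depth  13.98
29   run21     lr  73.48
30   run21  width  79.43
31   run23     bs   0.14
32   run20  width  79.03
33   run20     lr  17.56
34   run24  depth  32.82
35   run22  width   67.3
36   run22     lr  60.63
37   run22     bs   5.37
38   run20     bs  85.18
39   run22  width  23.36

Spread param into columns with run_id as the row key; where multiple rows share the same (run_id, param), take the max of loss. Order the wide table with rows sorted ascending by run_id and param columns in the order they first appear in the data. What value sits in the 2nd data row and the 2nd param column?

With rows sorted ascending by run_id, row 2 is run_id=run21. param columns in first-appearance order: width, depth, lr, bs; column 2 is depth.
Long rows with run_id=run21, param=depth: max(79.79, 13.98) = 79.79.

79.79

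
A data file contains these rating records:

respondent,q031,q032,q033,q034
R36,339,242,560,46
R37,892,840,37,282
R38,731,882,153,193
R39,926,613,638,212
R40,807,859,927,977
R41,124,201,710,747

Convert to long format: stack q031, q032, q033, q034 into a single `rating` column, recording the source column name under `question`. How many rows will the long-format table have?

24

6 respondent values × 4 melted columns = 24 rows.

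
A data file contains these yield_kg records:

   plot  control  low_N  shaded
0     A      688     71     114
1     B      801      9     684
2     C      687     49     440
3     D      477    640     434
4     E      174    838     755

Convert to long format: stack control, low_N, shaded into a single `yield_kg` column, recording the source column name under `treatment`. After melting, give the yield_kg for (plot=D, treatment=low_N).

640

Unpivoting turns each (plot, wide-column) pair into one long row.
The wide cell at row D, column low_N holds 640, so the long row (D, low_N) has yield_kg=640.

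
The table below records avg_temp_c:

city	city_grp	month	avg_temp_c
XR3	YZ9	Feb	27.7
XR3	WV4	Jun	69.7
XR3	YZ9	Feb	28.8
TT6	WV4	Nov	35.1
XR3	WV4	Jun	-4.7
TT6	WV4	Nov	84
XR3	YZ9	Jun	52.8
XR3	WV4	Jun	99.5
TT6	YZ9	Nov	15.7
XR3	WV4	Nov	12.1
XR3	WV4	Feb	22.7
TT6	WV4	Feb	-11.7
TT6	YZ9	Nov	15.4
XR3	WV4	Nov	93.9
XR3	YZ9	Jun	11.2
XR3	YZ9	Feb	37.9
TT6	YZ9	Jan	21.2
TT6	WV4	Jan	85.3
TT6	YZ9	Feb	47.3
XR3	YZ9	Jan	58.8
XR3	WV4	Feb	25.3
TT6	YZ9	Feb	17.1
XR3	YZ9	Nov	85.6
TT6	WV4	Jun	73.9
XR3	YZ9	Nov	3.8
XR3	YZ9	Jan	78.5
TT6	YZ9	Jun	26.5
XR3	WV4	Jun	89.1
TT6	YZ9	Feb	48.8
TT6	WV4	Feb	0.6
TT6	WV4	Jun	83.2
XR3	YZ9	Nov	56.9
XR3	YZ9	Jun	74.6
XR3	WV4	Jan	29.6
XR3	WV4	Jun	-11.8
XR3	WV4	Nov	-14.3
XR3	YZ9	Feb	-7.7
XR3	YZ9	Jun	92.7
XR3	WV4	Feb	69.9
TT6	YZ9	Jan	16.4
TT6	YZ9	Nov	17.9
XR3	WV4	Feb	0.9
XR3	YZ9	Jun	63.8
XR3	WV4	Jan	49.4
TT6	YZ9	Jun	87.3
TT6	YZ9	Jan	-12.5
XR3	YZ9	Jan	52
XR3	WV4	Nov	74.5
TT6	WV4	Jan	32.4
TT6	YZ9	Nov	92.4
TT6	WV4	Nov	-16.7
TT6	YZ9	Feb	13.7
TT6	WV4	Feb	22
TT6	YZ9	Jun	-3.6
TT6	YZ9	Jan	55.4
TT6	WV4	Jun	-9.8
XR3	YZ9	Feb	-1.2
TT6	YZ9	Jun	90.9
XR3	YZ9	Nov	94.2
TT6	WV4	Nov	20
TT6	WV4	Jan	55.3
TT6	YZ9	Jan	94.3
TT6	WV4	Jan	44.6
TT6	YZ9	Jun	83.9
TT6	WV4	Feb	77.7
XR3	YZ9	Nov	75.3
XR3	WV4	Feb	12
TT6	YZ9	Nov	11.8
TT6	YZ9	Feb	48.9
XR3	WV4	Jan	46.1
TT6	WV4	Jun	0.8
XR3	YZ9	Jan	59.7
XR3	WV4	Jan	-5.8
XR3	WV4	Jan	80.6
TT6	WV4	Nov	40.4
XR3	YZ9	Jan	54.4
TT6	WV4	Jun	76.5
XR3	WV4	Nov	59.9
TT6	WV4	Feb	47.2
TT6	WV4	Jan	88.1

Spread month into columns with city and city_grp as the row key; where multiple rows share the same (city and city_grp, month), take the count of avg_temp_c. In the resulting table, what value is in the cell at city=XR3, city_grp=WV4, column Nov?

Rows with city=XR3, city_grp=WV4 and month=Nov: avg_temp_c values are 12.1, 93.9, -14.3, 74.5, 59.9.
5 rows match — count = 5.

5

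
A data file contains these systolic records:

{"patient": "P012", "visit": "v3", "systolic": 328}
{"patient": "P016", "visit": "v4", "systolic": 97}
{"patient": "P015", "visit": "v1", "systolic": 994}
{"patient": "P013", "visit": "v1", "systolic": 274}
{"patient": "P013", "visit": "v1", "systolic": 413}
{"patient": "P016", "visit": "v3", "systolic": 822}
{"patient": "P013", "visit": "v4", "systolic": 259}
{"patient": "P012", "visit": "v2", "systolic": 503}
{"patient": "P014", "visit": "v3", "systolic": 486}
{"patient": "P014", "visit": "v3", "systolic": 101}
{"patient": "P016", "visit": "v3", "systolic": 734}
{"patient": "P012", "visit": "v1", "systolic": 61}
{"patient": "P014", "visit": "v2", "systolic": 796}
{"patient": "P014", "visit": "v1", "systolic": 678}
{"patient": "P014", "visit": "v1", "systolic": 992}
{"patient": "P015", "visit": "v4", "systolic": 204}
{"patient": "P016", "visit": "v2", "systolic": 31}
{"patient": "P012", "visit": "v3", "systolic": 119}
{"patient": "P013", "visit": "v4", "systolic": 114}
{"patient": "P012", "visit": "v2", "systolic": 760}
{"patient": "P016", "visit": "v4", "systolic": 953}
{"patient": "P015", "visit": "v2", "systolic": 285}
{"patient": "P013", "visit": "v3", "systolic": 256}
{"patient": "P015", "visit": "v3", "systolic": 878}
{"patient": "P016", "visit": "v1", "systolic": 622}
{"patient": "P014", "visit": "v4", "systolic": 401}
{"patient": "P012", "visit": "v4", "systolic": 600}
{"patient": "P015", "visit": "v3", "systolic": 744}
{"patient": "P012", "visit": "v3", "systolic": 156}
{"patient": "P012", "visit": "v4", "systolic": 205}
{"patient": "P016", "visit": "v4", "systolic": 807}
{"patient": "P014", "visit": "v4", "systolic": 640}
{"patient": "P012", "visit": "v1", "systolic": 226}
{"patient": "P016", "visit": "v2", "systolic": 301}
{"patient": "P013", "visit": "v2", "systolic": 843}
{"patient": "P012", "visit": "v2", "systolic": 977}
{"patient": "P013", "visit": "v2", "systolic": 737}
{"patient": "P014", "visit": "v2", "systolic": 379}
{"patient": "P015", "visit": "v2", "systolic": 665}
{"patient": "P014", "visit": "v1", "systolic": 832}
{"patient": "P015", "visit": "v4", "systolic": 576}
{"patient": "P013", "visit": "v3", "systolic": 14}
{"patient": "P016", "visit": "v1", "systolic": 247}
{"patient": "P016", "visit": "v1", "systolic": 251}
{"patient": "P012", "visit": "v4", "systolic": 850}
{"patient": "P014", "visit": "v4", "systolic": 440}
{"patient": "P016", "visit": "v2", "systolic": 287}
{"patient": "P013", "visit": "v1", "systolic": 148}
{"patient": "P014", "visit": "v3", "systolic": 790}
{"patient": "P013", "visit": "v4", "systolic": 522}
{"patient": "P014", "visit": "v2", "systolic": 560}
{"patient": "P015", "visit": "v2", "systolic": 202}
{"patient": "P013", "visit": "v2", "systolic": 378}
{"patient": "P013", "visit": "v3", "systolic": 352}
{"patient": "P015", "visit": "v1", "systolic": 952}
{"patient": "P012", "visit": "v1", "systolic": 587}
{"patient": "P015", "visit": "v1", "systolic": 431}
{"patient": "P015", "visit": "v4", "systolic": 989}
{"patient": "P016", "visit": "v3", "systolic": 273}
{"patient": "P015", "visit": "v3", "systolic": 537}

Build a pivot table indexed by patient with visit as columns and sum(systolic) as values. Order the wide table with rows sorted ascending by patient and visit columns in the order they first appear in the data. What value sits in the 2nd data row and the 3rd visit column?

835

With rows sorted ascending by patient, row 2 is patient=P013. visit columns in first-appearance order: v3, v4, v1, v2; column 3 is v1.
Long rows with patient=P013, visit=v1: 274 + 413 + 148 = 835.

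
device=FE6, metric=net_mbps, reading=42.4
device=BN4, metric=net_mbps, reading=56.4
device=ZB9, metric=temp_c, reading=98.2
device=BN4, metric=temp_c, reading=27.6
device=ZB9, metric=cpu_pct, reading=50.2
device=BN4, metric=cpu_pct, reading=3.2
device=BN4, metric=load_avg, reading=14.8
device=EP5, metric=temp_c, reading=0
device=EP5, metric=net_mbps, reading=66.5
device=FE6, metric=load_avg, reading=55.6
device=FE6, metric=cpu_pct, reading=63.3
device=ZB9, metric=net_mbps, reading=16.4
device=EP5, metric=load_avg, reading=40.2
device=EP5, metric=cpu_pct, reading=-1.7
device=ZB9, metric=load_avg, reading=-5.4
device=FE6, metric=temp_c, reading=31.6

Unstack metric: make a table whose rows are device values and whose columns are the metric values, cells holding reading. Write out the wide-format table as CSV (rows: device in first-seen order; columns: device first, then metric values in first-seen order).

Columns: device plus the 4 distinct metric values (net_mbps, temp_c, cpu_pct, load_avg).
For example, row FE6 column net_mbps takes reading=42.4 from the long row (FE6, net_mbps).

device,net_mbps,temp_c,cpu_pct,load_avg
FE6,42.4,31.6,63.3,55.6
BN4,56.4,27.6,3.2,14.8
ZB9,16.4,98.2,50.2,-5.4
EP5,66.5,0,-1.7,40.2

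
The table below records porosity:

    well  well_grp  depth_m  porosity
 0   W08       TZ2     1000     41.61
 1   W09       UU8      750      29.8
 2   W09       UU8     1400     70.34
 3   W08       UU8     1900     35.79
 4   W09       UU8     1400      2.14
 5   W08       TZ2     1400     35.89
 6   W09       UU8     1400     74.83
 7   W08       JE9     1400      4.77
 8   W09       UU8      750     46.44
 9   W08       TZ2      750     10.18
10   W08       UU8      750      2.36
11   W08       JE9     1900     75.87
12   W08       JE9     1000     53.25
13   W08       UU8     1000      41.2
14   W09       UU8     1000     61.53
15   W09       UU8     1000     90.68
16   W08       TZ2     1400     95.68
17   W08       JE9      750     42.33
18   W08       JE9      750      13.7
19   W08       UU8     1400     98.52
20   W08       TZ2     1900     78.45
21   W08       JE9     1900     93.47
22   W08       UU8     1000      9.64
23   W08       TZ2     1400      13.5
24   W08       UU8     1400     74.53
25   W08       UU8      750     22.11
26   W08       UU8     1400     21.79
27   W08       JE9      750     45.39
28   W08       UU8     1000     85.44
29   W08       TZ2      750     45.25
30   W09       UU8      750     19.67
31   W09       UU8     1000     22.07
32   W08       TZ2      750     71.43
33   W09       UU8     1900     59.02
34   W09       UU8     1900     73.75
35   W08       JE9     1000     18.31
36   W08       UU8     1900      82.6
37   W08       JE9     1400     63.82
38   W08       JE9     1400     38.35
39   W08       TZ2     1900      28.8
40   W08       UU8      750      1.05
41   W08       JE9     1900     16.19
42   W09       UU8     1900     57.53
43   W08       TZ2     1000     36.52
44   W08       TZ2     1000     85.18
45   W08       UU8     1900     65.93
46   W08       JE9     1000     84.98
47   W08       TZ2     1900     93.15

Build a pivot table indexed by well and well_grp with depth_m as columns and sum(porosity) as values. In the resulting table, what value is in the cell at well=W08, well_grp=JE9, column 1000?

156.54

Rows with well=W08, well_grp=JE9 and depth_m=1000: porosity values are 53.25, 18.31, 84.98.
53.25 + 18.31 + 84.98 = 156.54.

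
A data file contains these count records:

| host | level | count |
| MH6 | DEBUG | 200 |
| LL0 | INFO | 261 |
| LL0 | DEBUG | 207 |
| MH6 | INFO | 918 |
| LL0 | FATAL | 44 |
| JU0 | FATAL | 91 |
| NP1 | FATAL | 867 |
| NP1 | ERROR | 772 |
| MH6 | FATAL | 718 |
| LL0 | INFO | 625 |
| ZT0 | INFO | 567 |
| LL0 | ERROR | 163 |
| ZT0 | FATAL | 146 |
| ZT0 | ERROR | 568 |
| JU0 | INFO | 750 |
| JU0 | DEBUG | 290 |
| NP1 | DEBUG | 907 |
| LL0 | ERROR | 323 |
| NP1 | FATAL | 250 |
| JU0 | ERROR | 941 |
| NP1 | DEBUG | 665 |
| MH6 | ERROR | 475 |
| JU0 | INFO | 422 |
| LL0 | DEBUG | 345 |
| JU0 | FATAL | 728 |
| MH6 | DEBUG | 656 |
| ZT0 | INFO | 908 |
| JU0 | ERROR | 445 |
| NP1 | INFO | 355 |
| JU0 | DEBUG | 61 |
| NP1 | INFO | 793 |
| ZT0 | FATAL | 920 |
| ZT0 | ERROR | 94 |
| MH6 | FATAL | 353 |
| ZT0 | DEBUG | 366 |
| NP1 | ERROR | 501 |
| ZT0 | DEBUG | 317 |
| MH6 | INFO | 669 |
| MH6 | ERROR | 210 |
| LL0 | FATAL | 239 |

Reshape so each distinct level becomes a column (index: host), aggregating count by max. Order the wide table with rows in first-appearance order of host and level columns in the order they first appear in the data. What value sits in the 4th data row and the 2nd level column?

793

With rows in first-appearance order of host, row 4 is host=NP1. level columns in first-appearance order: DEBUG, INFO, FATAL, ERROR; column 2 is INFO.
Long rows with host=NP1, level=INFO: max(355, 793) = 793.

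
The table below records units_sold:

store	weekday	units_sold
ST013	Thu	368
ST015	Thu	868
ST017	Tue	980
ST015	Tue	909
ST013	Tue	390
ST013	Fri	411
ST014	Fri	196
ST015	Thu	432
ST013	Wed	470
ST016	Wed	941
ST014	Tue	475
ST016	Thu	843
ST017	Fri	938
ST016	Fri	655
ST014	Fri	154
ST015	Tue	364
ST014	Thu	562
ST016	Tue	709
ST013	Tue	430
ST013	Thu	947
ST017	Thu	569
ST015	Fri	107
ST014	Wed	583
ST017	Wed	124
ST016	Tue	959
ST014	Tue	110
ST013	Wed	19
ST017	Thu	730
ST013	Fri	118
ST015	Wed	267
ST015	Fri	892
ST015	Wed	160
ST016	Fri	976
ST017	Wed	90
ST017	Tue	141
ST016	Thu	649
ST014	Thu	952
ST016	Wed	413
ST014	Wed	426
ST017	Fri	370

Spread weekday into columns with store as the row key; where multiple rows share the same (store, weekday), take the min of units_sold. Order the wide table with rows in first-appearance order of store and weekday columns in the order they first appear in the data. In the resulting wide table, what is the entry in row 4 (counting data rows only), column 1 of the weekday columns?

562

With rows in first-appearance order of store, row 4 is store=ST014. weekday columns in first-appearance order: Thu, Tue, Fri, Wed; column 1 is Thu.
Long rows with store=ST014, weekday=Thu: min(562, 952) = 562.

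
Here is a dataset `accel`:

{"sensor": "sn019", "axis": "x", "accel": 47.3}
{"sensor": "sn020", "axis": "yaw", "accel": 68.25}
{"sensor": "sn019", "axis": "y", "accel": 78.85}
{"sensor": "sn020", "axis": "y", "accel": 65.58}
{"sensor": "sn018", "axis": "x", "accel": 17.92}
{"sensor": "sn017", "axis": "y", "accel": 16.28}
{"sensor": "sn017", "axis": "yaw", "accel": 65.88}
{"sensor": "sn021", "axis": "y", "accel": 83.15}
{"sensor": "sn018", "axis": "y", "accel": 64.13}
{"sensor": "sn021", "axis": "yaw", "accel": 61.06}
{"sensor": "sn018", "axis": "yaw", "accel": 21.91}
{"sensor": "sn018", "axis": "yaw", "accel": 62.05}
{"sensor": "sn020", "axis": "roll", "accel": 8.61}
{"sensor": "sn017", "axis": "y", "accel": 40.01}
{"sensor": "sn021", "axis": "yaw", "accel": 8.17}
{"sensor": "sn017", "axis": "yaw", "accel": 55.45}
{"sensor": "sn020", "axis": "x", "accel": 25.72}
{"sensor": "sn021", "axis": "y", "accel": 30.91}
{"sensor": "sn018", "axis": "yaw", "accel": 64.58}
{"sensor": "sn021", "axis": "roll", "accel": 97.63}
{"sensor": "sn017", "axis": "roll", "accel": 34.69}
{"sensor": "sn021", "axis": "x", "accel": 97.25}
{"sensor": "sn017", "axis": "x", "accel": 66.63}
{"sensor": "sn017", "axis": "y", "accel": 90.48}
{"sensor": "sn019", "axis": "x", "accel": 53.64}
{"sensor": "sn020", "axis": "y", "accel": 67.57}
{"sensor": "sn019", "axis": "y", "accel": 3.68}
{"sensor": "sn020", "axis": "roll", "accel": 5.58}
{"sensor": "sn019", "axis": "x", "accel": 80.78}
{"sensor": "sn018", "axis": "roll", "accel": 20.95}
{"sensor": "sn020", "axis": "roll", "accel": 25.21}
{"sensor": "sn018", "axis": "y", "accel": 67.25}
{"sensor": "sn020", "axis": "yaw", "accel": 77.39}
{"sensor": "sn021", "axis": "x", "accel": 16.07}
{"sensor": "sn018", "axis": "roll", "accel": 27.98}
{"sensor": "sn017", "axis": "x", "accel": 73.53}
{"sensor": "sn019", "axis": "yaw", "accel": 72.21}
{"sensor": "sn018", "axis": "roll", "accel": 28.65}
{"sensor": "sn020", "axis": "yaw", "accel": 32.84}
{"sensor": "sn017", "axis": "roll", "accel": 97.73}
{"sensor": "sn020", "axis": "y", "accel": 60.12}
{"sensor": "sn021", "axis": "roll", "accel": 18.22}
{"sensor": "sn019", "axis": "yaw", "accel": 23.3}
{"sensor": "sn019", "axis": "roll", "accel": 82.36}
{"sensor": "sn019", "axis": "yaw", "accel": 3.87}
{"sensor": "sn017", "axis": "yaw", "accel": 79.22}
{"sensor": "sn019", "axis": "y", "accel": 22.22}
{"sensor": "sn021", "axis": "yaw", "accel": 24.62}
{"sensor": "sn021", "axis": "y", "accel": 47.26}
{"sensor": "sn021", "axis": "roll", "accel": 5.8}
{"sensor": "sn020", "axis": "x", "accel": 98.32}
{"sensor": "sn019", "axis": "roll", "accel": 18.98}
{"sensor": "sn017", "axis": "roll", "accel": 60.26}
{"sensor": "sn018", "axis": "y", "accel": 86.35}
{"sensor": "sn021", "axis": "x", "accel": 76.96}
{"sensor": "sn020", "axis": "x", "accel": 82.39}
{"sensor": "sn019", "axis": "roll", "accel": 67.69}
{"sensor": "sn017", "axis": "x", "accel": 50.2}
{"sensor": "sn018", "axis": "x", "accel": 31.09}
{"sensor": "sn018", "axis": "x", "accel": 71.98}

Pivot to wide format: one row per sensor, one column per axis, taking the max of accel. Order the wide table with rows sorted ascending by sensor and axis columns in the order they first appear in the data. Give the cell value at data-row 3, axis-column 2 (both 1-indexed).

72.21

With rows sorted ascending by sensor, row 3 is sensor=sn019. axis columns in first-appearance order: x, yaw, y, roll; column 2 is yaw.
Long rows with sensor=sn019, axis=yaw: max(72.21, 23.3, 3.87) = 72.21.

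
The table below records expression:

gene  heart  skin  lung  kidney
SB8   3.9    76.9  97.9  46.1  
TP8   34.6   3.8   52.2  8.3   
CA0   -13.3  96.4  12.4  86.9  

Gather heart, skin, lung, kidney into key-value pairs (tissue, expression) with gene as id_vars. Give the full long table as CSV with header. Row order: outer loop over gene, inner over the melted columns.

gene,tissue,expression
SB8,heart,3.9
SB8,skin,76.9
SB8,lung,97.9
SB8,kidney,46.1
TP8,heart,34.6
TP8,skin,3.8
TP8,lung,52.2
TP8,kidney,8.3
CA0,heart,-13.3
CA0,skin,96.4
CA0,lung,12.4
CA0,kidney,86.9

Each (gene, column) pair becomes one row: 3 × 4 = 12 rows.
For example, (SB8, heart) → expression=3.9.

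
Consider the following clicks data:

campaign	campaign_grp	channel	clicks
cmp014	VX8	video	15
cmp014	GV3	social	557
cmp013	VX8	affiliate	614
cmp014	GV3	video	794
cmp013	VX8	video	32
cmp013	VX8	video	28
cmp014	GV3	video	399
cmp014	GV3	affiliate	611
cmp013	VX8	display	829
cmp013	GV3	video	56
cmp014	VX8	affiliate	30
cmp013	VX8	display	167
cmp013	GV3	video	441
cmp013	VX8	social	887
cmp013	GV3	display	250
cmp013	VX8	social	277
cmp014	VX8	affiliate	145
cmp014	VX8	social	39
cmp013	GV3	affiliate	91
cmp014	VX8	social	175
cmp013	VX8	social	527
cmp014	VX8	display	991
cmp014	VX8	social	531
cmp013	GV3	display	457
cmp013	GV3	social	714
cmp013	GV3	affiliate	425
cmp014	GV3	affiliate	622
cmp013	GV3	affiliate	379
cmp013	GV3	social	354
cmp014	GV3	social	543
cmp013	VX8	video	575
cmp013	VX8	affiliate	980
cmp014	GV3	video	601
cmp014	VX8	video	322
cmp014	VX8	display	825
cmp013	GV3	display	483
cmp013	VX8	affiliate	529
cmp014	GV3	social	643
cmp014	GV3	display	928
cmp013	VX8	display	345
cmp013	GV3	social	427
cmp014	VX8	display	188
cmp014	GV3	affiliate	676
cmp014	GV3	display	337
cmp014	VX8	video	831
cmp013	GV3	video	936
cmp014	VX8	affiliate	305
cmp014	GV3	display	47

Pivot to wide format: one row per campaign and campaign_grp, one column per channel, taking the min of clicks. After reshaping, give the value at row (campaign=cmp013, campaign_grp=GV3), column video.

56

Rows with campaign=cmp013, campaign_grp=GV3 and channel=video: clicks values are 56, 441, 936.
min(56, 441, 936) = 56.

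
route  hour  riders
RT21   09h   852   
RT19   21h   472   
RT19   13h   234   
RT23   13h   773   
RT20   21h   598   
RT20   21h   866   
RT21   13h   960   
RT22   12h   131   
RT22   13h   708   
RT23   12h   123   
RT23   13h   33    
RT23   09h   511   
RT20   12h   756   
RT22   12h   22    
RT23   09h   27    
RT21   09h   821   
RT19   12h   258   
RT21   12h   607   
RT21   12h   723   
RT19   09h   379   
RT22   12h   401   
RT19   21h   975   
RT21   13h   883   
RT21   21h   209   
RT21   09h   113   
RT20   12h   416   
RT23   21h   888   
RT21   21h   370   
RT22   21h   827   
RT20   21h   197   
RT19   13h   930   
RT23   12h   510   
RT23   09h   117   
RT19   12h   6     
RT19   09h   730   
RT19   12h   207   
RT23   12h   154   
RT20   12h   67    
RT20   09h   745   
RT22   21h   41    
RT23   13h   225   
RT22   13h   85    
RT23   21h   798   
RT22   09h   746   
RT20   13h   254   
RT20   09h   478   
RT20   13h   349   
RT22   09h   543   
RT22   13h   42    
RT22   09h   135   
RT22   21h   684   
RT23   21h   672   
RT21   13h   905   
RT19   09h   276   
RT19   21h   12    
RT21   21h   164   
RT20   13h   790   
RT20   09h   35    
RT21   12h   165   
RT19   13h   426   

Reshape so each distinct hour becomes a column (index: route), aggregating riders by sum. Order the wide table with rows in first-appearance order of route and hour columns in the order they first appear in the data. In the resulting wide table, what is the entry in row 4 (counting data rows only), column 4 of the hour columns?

1239

With rows in first-appearance order of route, row 4 is route=RT20. hour columns in first-appearance order: 09h, 21h, 13h, 12h; column 4 is 12h.
Long rows with route=RT20, hour=12h: 756 + 416 + 67 = 1239.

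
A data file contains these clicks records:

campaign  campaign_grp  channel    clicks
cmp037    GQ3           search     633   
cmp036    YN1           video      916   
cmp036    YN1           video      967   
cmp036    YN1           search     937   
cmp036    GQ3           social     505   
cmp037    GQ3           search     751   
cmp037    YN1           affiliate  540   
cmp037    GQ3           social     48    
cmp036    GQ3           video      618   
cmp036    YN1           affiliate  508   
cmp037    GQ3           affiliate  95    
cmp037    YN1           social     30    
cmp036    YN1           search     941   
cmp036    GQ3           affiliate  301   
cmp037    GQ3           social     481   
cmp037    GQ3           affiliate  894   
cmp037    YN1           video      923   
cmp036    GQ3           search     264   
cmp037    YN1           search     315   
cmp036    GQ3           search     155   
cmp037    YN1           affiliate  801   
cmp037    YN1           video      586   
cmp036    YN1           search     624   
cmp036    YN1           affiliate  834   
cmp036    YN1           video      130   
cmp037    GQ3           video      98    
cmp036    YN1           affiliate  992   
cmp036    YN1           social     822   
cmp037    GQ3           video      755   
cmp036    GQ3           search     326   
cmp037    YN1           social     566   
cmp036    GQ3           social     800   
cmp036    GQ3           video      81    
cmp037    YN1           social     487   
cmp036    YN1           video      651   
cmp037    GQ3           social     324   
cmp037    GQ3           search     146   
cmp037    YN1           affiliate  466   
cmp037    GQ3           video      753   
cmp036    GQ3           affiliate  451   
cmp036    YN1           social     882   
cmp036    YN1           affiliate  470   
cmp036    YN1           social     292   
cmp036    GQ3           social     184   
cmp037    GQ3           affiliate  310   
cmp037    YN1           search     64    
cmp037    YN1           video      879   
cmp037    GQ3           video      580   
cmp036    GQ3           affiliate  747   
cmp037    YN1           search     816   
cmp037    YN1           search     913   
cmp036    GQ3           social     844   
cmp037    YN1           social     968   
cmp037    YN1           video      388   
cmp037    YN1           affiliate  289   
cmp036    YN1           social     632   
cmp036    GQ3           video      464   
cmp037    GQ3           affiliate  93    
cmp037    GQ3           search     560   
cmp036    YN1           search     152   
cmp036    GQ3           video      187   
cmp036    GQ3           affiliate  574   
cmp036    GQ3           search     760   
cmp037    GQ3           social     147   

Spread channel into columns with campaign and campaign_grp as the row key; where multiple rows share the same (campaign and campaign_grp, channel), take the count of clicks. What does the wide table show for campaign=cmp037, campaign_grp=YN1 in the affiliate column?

Rows with campaign=cmp037, campaign_grp=YN1 and channel=affiliate: clicks values are 540, 801, 466, 289.
4 rows match — count = 4.

4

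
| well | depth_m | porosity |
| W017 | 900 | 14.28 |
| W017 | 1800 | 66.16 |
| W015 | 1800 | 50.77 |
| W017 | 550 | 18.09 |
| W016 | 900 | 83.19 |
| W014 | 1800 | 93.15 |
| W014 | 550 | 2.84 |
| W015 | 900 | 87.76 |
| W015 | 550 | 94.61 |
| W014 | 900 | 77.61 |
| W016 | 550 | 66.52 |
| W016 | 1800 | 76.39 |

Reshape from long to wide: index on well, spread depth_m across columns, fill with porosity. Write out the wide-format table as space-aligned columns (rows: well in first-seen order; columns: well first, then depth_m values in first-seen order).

well  900    1800   550  
W017  14.28  66.16  18.09
W015  87.76  50.77  94.61
W016  83.19  76.39  66.52
W014  77.61  93.15  2.84 

Columns: well plus the 3 distinct depth_m values (900, 1800, 550).
For example, row W017 column 900 takes porosity=14.28 from the long row (W017, 900).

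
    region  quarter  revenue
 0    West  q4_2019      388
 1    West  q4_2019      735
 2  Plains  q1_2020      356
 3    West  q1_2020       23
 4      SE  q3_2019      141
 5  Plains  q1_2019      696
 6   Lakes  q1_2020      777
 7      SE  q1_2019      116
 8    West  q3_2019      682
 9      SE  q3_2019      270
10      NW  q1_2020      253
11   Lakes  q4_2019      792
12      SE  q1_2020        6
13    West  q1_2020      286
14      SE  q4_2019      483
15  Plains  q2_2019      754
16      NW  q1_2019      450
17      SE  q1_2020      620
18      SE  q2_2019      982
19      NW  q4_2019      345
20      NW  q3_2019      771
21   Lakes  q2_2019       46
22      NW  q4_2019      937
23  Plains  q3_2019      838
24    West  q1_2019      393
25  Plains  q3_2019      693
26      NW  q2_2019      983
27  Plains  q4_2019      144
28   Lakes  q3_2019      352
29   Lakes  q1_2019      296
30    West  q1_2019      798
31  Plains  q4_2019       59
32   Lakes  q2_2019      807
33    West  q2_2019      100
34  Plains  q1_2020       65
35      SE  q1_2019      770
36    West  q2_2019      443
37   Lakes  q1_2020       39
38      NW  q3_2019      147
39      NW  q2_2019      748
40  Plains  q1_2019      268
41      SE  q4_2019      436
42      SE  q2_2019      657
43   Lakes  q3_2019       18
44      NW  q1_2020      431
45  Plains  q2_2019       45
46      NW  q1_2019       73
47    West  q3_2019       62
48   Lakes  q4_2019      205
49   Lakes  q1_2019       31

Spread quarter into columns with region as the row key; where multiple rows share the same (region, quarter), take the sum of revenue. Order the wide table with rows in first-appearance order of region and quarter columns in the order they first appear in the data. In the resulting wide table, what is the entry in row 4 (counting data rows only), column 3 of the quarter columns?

With rows in first-appearance order of region, row 4 is region=Lakes. quarter columns in first-appearance order: q4_2019, q1_2020, q3_2019, q1_2019, q2_2019; column 3 is q3_2019.
Long rows with region=Lakes, quarter=q3_2019: 352 + 18 = 370.

370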